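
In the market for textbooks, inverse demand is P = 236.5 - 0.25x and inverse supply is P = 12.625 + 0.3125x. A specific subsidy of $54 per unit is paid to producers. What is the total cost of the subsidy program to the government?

Pre-subsidy: 236.5 - 0.25x = 12.625 + 0.3125x gives x* = 398 and P* = 137.
With the subsidy, sellers receive Ps = Pb + 54 for each unit, where Pb is the price buyers pay.
On the curves, Pb = 236.5 - 0.25x and Ps = 12.625 + 0.3125x; the wedge Ps − Pb = 54 gives 12.625 + 0.3125x − (236.5 - 0.25x) = 54, so x' = 494.
Then Pb = 236.5 − 0.25·494 = 113 and Ps = 12.625 + 0.3125·494 = 167.
Government outlay = subsidy × quantity = 54 × 494 = 26676.

Government cost = $26676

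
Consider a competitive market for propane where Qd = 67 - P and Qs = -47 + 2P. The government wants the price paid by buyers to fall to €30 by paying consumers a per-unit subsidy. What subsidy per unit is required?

Required subsidy s = €12 per unit

At a buyer price of 30, quantity demanded is 67 − 1·30 = 37.
Sellers supply 37 only when they receive Ps with -47 + 2·Ps = 37, i.e. Ps = 42.
s = Ps − Pb = 42 − 30 = 12.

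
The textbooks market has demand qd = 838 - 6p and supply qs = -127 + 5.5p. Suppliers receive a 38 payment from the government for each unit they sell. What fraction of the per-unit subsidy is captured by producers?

Producer share = 12/23

Pre-subsidy: 838 - 6p = -127 + 5.5p gives p* = 1930/23, q* = 7694/23.
With the subsidy, sellers receive ps = pb + 38 for each unit, where pb is the price buyers pay.
Supply in terms of pb becomes qs = -127 + 5.5(pb + 38) = 82 + 5.5pb. Setting this equal to demand: 838 - 6pb = 82 + 5.5pb, so pb = 1512/23.
Sellers receive ps = 1512/23 + 38 = 2386/23; q' = 838 − 6·(1512/23) = 10202/23.
Buyers' price falls by p* − pb = 1930/23 − 1512/23 = 418/23; sellers' price rises by ps − p* = 2386/23 − 1930/23 = 456/23.
So producers capture (456/23)/38 = 12/23 of each unit of subsidy.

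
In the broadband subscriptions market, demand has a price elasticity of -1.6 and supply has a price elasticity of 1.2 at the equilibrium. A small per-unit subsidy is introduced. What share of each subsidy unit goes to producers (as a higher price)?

For a small subsidy around the equilibrium, the benefit split depends on the relative slopes, which at a point are proportional to the elasticities.
Buyer share = εs/(εs + |εd|) = 1.2/(1.2 + 1.6) = 3/7; seller share = |εd|/(εs + |εd|) = 4/7.
So producers capture 4/7 of the subsidy.

Producer share = 4/7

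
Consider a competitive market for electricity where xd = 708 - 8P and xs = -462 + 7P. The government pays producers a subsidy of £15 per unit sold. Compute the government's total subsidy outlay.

Pre-subsidy: 708 - 8P = -462 + 7P gives P* = 78, x* = 84.
With the subsidy, sellers receive Ps = Pb + 15 for each unit, where Pb is the price buyers pay.
Supply in terms of Pb becomes xs = -462 + 7(Pb + 15) = -357 + 7Pb. Setting this equal to demand: 708 - 8Pb = -357 + 7Pb, so Pb = 71.
Sellers receive Ps = 71 + 15 = 86; x' = 708 − 8·71 = 140.
Government outlay = subsidy × quantity = 15 × 140 = 2100.

Government cost = £2100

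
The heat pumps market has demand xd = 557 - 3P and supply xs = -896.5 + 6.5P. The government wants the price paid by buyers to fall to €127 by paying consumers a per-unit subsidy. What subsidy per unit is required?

At a buyer price of 127, quantity demanded is 557 − 3·127 = 176.
Sellers supply 176 only when they receive Ps with -896.5 + 6.5·Ps = 176, i.e. Ps = 165.
s = Ps − Pb = 165 − 127 = 38.

Required subsidy s = €38 per unit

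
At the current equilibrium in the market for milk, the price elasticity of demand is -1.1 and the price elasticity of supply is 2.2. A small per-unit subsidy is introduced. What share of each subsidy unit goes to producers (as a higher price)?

Producer share = 1/3

For a small subsidy around the equilibrium, the benefit split depends on the relative slopes, which at a point are proportional to the elasticities.
Buyer share = εs/(εs + |εd|) = 2.2/(2.2 + 1.1) = 2/3; seller share = |εd|/(εs + |εd|) = 1/3.
So producers capture 1/3 of the subsidy.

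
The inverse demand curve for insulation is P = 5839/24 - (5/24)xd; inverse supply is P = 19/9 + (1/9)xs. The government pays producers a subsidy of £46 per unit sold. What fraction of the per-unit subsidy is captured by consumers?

Consumer share = 15/23

Pre-subsidy: 5839/24 - (5/24)x = 19/9 + (1/9)x gives x* = 755 and P* = 86.
With the subsidy, sellers receive Ps = Pb + 46 for each unit, where Pb is the price buyers pay.
On the curves, Pb = 5839/24 - (5/24)x and Ps = 19/9 + (1/9)x; the wedge Ps − Pb = 46 gives 19/9 + (1/9)x − (5839/24 - (5/24)x) = 46, so x' = 899.
Then Pb = 5839/24 − (5/24)·899 = 56 and Ps = 19/9 + (1/9)·899 = 102.
Buyers' price falls by P* − Pb = 86 − 56 = 30; sellers' price rises by Ps − P* = 102 − 86 = 16.
So consumers capture 30/46 = 15/23 of each unit of subsidy.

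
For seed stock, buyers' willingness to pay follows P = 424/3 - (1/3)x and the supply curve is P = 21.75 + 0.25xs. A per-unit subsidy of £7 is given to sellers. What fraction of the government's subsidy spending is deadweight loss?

DWL / government spending = 6/217

Pre-subsidy: 424/3 - (1/3)x = 21.75 + 0.25x gives x* = 205 and P* = 73.
With the subsidy, sellers receive Ps = Pb + 7 for each unit, where Pb is the price buyers pay.
On the curves, Pb = 424/3 - (1/3)x and Ps = 21.75 + 0.25x; the wedge Ps − Pb = 7 gives 21.75 + 0.25x − (424/3 - (1/3)x) = 7, so x' = 217.
Then Pb = 424/3 − (1/3)·217 = 69 and Ps = 21.75 + 0.25·217 = 76.
ΔCS = ½(205 + 217)(73 − 69) = 844; ΔPS = ½(205 + 217)(76 − 73) = 633.
Government spending = 7 × 217 = 1519.
DWL = ½ × 7 × (217 − 205) = 42; fraction = 42 / 1519 = 6/217.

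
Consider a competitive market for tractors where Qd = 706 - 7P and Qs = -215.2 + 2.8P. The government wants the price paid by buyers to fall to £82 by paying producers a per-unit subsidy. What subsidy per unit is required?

Required subsidy s = £42 per unit

At a buyer price of 82, quantity demanded is 706 − 7·82 = 132.
Sellers supply 132 only when they receive Ps with -215.2 + 2.8·Ps = 132, i.e. Ps = 124.
s = Ps − Pb = 124 − 82 = 42.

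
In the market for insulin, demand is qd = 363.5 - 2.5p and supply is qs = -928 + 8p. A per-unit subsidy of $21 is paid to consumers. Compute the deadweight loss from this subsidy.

Deadweight loss = $420

Pre-subsidy: 363.5 - 2.5p = -928 + 8p gives p* = 123, q* = 56.
With the rebate, buyers effectively pay pb = ps − 21, where ps is the price sellers receive.
Demand in terms of ps becomes qd = 363.5 − 2.5(ps − 21) = 416 - 2.5ps. Setting this equal to supply: 416 - 2.5ps = -928 + 8ps, so ps = 128.
Buyers pay pb = 128 − 21 = 107; q' = -928 + 8·128 = 96.
The subsidy expands output by 96 − 56 = 40 past the efficient level; on those units the gap between marginal cost and willingness to pay runs from 0 up to 21.
DWL = ½ × 21 × 40 = 420.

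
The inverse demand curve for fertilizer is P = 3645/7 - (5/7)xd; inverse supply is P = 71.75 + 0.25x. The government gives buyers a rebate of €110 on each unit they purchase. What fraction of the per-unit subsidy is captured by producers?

Pre-subsidy: 3645/7 - (5/7)x = 71.75 + 0.25x gives x* = 12571/27 and P* = 5080/27.
With the rebate, buyers effectively pay Pb = Ps − 110, where Ps is the price sellers receive.
On the curves, Pb = 3645/7 - (5/7)x and Ps = 71.75 + 0.25x; the wedge Ps − Pb = 110 gives 71.75 + 0.25x − (3645/7 - (5/7)x) = 110, so x' = 1739/3.
Then Pb = 3645/7 − (5/7)·(1739/3) = 320/3 and Ps = 71.75 + 0.25·(1739/3) = 650/3.
Buyers' price falls by P* − Pb = 5080/27 − 320/3 = 2200/27; sellers' price rises by Ps − P* = 650/3 − 5080/27 = 770/27.
So producers capture (770/27)/110 = 7/27 of each unit of subsidy.

Producer share = 7/27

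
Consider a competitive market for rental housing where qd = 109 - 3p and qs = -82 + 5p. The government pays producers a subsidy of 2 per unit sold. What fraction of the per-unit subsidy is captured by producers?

Pre-subsidy: 109 - 3p = -82 + 5p gives p* = 23.875, q* = 37.375.
With the subsidy, sellers receive ps = pb + 2 for each unit, where pb is the price buyers pay.
Supply in terms of pb becomes qs = -82 + 5(pb + 2) = -72 + 5pb. Setting this equal to demand: 109 - 3pb = -72 + 5pb, so pb = 22.625.
Sellers receive ps = 22.625 + 2 = 24.625; q' = 109 − 3·22.625 = 41.125.
Buyers' price falls by p* − pb = 23.875 − 22.625 = 1.25; sellers' price rises by ps − p* = 24.625 − 23.875 = 0.75.
So producers capture 0.75/2 = 0.375 of each unit of subsidy.

Producer share = 0.375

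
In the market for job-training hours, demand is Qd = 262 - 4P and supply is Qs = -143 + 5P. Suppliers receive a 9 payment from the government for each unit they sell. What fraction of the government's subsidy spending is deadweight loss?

Pre-subsidy: 262 - 4P = -143 + 5P gives P* = 45, Q* = 82.
With the subsidy, sellers receive Ps = Pb + 9 for each unit, where Pb is the price buyers pay.
Supply in terms of Pb becomes Qs = -143 + 5(Pb + 9) = -98 + 5Pb. Setting this equal to demand: 262 - 4Pb = -98 + 5Pb, so Pb = 40.
Sellers receive Ps = 40 + 9 = 49; Q' = 262 − 4·40 = 102.
ΔCS = ½(82 + 102)(45 − 40) = 460; ΔPS = ½(82 + 102)(49 − 45) = 368.
Government spending = 9 × 102 = 918.
DWL = ½ × 9 × (102 − 82) = 90; fraction = 90 / 918 = 5/51.

DWL / government spending = 5/51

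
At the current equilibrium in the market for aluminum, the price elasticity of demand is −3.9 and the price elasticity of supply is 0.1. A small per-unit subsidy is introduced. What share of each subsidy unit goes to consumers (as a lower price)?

For a small subsidy around the equilibrium, the benefit split depends on the relative slopes, which at a point are proportional to the elasticities.
Buyer share = εs/(εs + |εd|) = 0.1/(0.1 + 3.9) = 0.025; seller share = |εd|/(εs + |εd|) = 0.975.

Consumer share = 0.025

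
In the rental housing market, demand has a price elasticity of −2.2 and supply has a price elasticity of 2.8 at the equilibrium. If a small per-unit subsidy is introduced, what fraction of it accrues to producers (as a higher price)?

Producer share = 0.44

For a small subsidy around the equilibrium, the benefit split depends on the relative slopes, which at a point are proportional to the elasticities.
Buyer share = εs/(εs + |εd|) = 2.8/(2.8 + 2.2) = 0.56; seller share = |εd|/(εs + |εd|) = 0.44.
So producers capture 0.44 of the subsidy.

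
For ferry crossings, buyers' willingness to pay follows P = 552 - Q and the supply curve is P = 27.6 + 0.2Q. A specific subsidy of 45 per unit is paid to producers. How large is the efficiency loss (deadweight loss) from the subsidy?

Deadweight loss = 843.75

Pre-subsidy: 552 - Q = 27.6 + 0.2Q gives Q* = 437 and P* = 115.
With the subsidy, sellers receive Ps = Pb + 45 for each unit, where Pb is the price buyers pay.
On the curves, Pb = 552 - Q and Ps = 27.6 + 0.2Q; the wedge Ps − Pb = 45 gives 27.6 + 0.2Q − (552 - Q) = 45, so Q' = 474.5.
Then Pb = 552 − 1·474.5 = 77.5 and Ps = 27.6 + 0.2·474.5 = 122.5.
The subsidy expands output by 474.5 − 437 = 37.5 past the efficient level; on those units the gap between marginal cost and willingness to pay runs from 0 up to 45.
DWL = ½ × 45 × 37.5 = 843.75.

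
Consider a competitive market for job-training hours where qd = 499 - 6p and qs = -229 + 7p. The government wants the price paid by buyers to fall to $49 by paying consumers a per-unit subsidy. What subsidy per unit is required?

Required subsidy s = $13 per unit

At a buyer price of 49, quantity demanded is 499 − 6·49 = 205.
Sellers supply 205 only when they receive ps with -229 + 7·ps = 205, i.e. ps = 62.
s = ps − pb = 62 − 49 = 13.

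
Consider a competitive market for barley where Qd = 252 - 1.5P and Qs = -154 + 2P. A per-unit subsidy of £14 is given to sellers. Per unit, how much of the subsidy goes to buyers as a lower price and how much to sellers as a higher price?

Buyers gain £8 per unit; sellers gain £6 per unit

Pre-subsidy: 252 - 1.5P = -154 + 2P gives P* = 116, Q* = 78.
With the subsidy, sellers receive Ps = Pb + 14 for each unit, where Pb is the price buyers pay.
Supply in terms of Pb becomes Qs = -154 + 2(Pb + 14) = -126 + 2Pb. Setting this equal to demand: 252 - 1.5Pb = -126 + 2Pb, so Pb = 108.
Sellers receive Ps = 108 + 14 = 122; Q' = 252 − 1.5·108 = 90.
Buyers' price falls by P* − Pb = 116 − 108 = 8; sellers' price rises by Ps − P* = 122 − 116 = 6.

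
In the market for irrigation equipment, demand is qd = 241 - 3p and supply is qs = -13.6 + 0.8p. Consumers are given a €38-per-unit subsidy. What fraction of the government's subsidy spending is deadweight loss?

Pre-subsidy: 241 - 3p = -13.6 + 0.8p gives p* = 67, q* = 40.
With the rebate, buyers effectively pay pb = ps − 38, where ps is the price sellers receive.
Demand in terms of ps becomes qd = 241 − 3(ps − 38) = 355 - 3ps. Setting this equal to supply: 355 - 3ps = -13.6 + 0.8ps, so ps = 97.
Buyers pay pb = 97 − 38 = 59; q' = -13.6 + 0.8·97 = 64.
ΔCS = ½(40 + 64)(67 − 59) = 416; ΔPS = ½(40 + 64)(97 − 67) = 1560.
Government spending = 38 × 64 = 2432.
DWL = ½ × 38 × (64 − 40) = 456; fraction = 456 / 2432 = 0.1875.

DWL / government spending = 0.1875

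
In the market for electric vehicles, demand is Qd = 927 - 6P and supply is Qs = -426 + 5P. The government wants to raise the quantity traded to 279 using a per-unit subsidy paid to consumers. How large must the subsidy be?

At Q = 279, invert demand for the buyer price: Pb = (927 − 279)/6 = 108; invert supply for the seller price: Ps = (279 − (-426))/5 = 141.
The subsidy must fill the gap: s = Ps − Pb = 141 − 108 = 33.

Required subsidy s = 33 per unit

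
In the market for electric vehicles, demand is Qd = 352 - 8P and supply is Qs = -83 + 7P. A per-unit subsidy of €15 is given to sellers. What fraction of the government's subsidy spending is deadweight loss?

Pre-subsidy: 352 - 8P = -83 + 7P gives P* = 29, Q* = 120.
With the subsidy, sellers receive Ps = Pb + 15 for each unit, where Pb is the price buyers pay.
Supply in terms of Pb becomes Qs = -83 + 7(Pb + 15) = 22 + 7Pb. Setting this equal to demand: 352 - 8Pb = 22 + 7Pb, so Pb = 22.
Sellers receive Ps = 22 + 15 = 37; Q' = 352 − 8·22 = 176.
ΔCS = ½(120 + 176)(29 − 22) = 1036; ΔPS = ½(120 + 176)(37 − 29) = 1184.
Government spending = 15 × 176 = 2640.
DWL = ½ × 15 × (176 − 120) = 420; fraction = 420 / 2640 = 7/44.

DWL / government spending = 7/44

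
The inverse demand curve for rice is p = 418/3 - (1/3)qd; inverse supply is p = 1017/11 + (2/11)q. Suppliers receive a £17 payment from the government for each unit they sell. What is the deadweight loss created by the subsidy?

Pre-subsidy: 418/3 - (1/3)q = 1017/11 + (2/11)q gives q* = 91 and p* = 109.
With the subsidy, sellers receive ps = pb + 17 for each unit, where pb is the price buyers pay.
On the curves, pb = 418/3 - (1/3)q and ps = 1017/11 + (2/11)q; the wedge ps − pb = 17 gives 1017/11 + (2/11)q − (418/3 - (1/3)q) = 17, so q' = 124.
Then pb = 418/3 − (1/3)·124 = 98 and ps = 1017/11 + (2/11)·124 = 115.
The subsidy expands output by 124 − 91 = 33 past the efficient level; on those units the gap between marginal cost and willingness to pay runs from 0 up to 17.
DWL = ½ × 17 × 33 = 280.5.

Deadweight loss = £280.5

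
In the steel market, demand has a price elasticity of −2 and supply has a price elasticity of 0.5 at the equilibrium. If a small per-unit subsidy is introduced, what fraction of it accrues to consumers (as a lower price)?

Consumer share = 0.2

For a small subsidy around the equilibrium, the benefit split depends on the relative slopes, which at a point are proportional to the elasticities.
Buyer share = εs/(εs + |εd|) = 0.5/(0.5 + 2) = 0.2; seller share = |εd|/(εs + |εd|) = 0.8.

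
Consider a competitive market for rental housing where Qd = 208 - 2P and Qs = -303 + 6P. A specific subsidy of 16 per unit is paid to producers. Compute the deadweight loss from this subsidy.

Deadweight loss = 192

Pre-subsidy: 208 - 2P = -303 + 6P gives P* = 63.875, Q* = 80.25.
With the subsidy, sellers receive Ps = Pb + 16 for each unit, where Pb is the price buyers pay.
Supply in terms of Pb becomes Qs = -303 + 6(Pb + 16) = -207 + 6Pb. Setting this equal to demand: 208 - 2Pb = -207 + 6Pb, so Pb = 51.875.
Sellers receive Ps = 51.875 + 16 = 67.875; Q' = 208 − 2·51.875 = 104.25.
The subsidy expands output by 104.25 − 80.25 = 24 past the efficient level; on those units the gap between marginal cost and willingness to pay runs from 0 up to 16.
DWL = ½ × 16 × 24 = 192.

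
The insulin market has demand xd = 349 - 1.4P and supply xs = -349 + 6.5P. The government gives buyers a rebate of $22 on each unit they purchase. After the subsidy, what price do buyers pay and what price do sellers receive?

Buyers pay 5550/79; sellers receive 7288/79

Pre-subsidy: 349 - 1.4P = -349 + 6.5P gives P* = 6980/79, x* = 17799/79.
With the rebate, buyers effectively pay Pb = Ps − 22, where Ps is the price sellers receive.
Demand in terms of Ps becomes xd = 349 − 1.4(Ps − 22) = 379.8 - 1.4Ps. Setting this equal to supply: 379.8 - 1.4Ps = -349 + 6.5Ps, so Ps = 7288/79.
Buyers pay Pb = 7288/79 − 22 = 5550/79; x' = -349 + 6.5·(7288/79) = 19801/79.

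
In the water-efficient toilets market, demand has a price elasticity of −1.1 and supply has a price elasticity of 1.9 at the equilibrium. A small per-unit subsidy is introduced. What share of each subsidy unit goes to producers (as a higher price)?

Producer share = 11/30

For a small subsidy around the equilibrium, the benefit split depends on the relative slopes, which at a point are proportional to the elasticities.
Buyer share = εs/(εs + |εd|) = 1.9/(1.9 + 1.1) = 19/30; seller share = |εd|/(εs + |εd|) = 11/30.
So producers capture 11/30 of the subsidy.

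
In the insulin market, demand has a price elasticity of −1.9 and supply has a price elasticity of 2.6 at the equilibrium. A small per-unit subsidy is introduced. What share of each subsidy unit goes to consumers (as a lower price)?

Consumer share = 26/45

For a small subsidy around the equilibrium, the benefit split depends on the relative slopes, which at a point are proportional to the elasticities.
Buyer share = εs/(εs + |εd|) = 2.6/(2.6 + 1.9) = 26/45; seller share = |εd|/(εs + |εd|) = 19/45.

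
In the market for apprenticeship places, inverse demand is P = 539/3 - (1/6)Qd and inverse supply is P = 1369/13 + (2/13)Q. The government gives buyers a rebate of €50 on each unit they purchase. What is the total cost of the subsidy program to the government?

Pre-subsidy: 539/3 - (1/6)Q = 1369/13 + (2/13)Q gives Q* = 232 and P* = 141.
With the rebate, buyers effectively pay Pb = Ps − 50, where Ps is the price sellers receive.
On the curves, Pb = 539/3 - (1/6)Q and Ps = 1369/13 + (2/13)Q; the wedge Ps − Pb = 50 gives 1369/13 + (2/13)Q − (539/3 - (1/6)Q) = 50, so Q' = 388.
Then Pb = 539/3 − (1/6)·388 = 115 and Ps = 1369/13 + (2/13)·388 = 165.
Government outlay = subsidy × quantity = 50 × 388 = 19400.

Government cost = €19400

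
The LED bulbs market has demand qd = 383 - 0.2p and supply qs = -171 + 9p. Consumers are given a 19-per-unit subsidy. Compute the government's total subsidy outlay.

Pre-subsidy: 383 - 0.2p = -171 + 9p gives p* = 1385/23, q* = 8532/23.
With the rebate, buyers effectively pay pb = ps − 19, where ps is the price sellers receive.
Demand in terms of ps becomes qd = 383 − 0.2(ps − 19) = 386.8 - 0.2ps. Setting this equal to supply: 386.8 - 0.2ps = -171 + 9ps, so ps = 2789/46.
Buyers pay pb = 2789/46 − 19 = 1915/46; q' = -171 + 9·(2789/46) = 17235/46.
Government outlay = subsidy × quantity = 19 × 17235/46 = 327465/46.

Government cost = 327465/46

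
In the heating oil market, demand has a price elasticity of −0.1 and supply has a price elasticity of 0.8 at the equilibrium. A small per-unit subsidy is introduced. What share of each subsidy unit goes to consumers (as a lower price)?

Consumer share = 8/9

For a small subsidy around the equilibrium, the benefit split depends on the relative slopes, which at a point are proportional to the elasticities.
Buyer share = εs/(εs + |εd|) = 0.8/(0.8 + 0.1) = 8/9; seller share = |εd|/(εs + |εd|) = 1/9.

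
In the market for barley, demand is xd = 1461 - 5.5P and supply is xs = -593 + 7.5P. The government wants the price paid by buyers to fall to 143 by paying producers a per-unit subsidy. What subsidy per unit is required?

At a buyer price of 143, quantity demanded is 1461 − 5.5·143 = 674.5.
Sellers supply 674.5 only when they receive Ps with -593 + 7.5·Ps = 674.5, i.e. Ps = 169.
s = Ps − Pb = 169 − 143 = 26.

Required subsidy s = 26 per unit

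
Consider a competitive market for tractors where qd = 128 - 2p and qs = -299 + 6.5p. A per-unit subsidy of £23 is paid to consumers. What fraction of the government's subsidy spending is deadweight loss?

DWL / government spending = 23/82

Pre-subsidy: 128 - 2p = -299 + 6.5p gives p* = 854/17, q* = 468/17.
With the rebate, buyers effectively pay pb = ps − 23, where ps is the price sellers receive.
Demand in terms of ps becomes qd = 128 − 2(ps − 23) = 174 - 2ps. Setting this equal to supply: 174 - 2ps = -299 + 6.5ps, so ps = 946/17.
Buyers pay pb = 946/17 − 23 = 555/17; q' = -299 + 6.5·(946/17) = 1066/17.
ΔCS = ½(468/17 + 1066/17)(854/17 − 555/17) = 229333/289; ΔPS = ½(468/17 + 1066/17)(946/17 − 854/17) = 70564/289.
Government spending = 23 × 1066/17 = 24518/17.
DWL = ½ × 23 × (1066/17 − 468/17) = 6877/17; fraction = (6877/17) / (24518/17) = 23/82.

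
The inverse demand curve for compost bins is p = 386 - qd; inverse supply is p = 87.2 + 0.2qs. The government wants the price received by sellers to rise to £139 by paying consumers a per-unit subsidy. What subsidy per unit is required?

Required subsidy s = £12 per unit

At a seller price of 139, quantity supplied is -436 + 5·139 = 259.
Buyers absorb 259 only when they pay pb = 386 − 1·259 = 127.
s = ps − pb = 139 − 127 = 12.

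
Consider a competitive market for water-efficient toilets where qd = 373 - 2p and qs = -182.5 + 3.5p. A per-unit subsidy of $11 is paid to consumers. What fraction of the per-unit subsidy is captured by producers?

Producer share = 4/11

Pre-subsidy: 373 - 2p = -182.5 + 3.5p gives p* = 101, q* = 171.
With the rebate, buyers effectively pay pb = ps − 11, where ps is the price sellers receive.
Demand in terms of ps becomes qd = 373 − 2(ps − 11) = 395 - 2ps. Setting this equal to supply: 395 - 2ps = -182.5 + 3.5ps, so ps = 105.
Buyers pay pb = 105 − 11 = 94; q' = -182.5 + 3.5·105 = 185.
Buyers' price falls by p* − pb = 101 − 94 = 7; sellers' price rises by ps − p* = 105 − 101 = 4.
So producers capture 4/11 = 4/11 of each unit of subsidy.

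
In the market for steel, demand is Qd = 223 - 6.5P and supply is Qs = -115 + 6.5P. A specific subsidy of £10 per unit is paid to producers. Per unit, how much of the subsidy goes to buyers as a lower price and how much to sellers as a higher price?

Buyers gain £5 per unit; sellers gain £5 per unit

Pre-subsidy: 223 - 6.5P = -115 + 6.5P gives P* = 26, Q* = 54.
With the subsidy, sellers receive Ps = Pb + 10 for each unit, where Pb is the price buyers pay.
Supply in terms of Pb becomes Qs = -115 + 6.5(Pb + 10) = -50 + 6.5Pb. Setting this equal to demand: 223 - 6.5Pb = -50 + 6.5Pb, so Pb = 21.
Sellers receive Ps = 21 + 10 = 31; Q' = 223 − 6.5·21 = 86.5.
Buyers' price falls by P* − Pb = 26 − 21 = 5; sellers' price rises by Ps − P* = 31 − 26 = 5.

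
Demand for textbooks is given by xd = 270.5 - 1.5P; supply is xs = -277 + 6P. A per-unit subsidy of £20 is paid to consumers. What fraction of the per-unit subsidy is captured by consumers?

Pre-subsidy: 270.5 - 1.5P = -277 + 6P gives P* = 73, x* = 161.
With the rebate, buyers effectively pay Pb = Ps − 20, where Ps is the price sellers receive.
Demand in terms of Ps becomes xd = 270.5 − 1.5(Ps − 20) = 300.5 - 1.5Ps. Setting this equal to supply: 300.5 - 1.5Ps = -277 + 6Ps, so Ps = 77.
Buyers pay Pb = 77 − 20 = 57; x' = -277 + 6·77 = 185.
Buyers' price falls by P* − Pb = 73 − 57 = 16; sellers' price rises by Ps − P* = 77 − 73 = 4.
So consumers capture 16/20 = 0.8 of each unit of subsidy.

Consumer share = 0.8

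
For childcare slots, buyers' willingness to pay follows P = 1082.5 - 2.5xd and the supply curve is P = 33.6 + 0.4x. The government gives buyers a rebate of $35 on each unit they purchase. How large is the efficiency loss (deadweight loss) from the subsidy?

Deadweight loss = 6125/29

Pre-subsidy: 1082.5 - 2.5x = 33.6 + 0.4x gives x* = 10489/29 and P* = 5170/29.
With the rebate, buyers effectively pay Pb = Ps − 35, where Ps is the price sellers receive.
On the curves, Pb = 1082.5 - 2.5x and Ps = 33.6 + 0.4x; the wedge Ps − Pb = 35 gives 33.6 + 0.4x − (1082.5 - 2.5x) = 35, so x' = 10839/29.
Then Pb = 1082.5 − 2.5·(10839/29) = 4295/29 and Ps = 33.6 + 0.4·(10839/29) = 5310/29.
The subsidy expands output by 10839/29 − 10489/29 = 350/29 past the efficient level; on those units the gap between marginal cost and willingness to pay runs from 0 up to 35.
DWL = ½ × 35 × 350/29 = 6125/29.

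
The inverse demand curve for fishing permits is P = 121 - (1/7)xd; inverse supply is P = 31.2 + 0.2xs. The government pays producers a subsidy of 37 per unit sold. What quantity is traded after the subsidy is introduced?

Pre-subsidy: 121 - (1/7)x = 31.2 + 0.2x gives x* = 3143/12 and P* = 1003/12.
With the subsidy, sellers receive Ps = Pb + 37 for each unit, where Pb is the price buyers pay.
On the curves, Pb = 121 - (1/7)x and Ps = 31.2 + 0.2x; the wedge Ps − Pb = 37 gives 31.2 + 0.2x − (121 - (1/7)x) = 37, so x' = 2219/6.
Then Pb = 121 − (1/7)·(2219/6) = 409/6 and Ps = 31.2 + 0.2·(2219/6) = 631/6.

x' = 2219/6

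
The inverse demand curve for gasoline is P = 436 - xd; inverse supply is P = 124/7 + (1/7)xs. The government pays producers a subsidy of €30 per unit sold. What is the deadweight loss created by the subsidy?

Deadweight loss = €393.75

Pre-subsidy: 436 - x = 124/7 + (1/7)x gives x* = 366 and P* = 70.
With the subsidy, sellers receive Ps = Pb + 30 for each unit, where Pb is the price buyers pay.
On the curves, Pb = 436 - x and Ps = 124/7 + (1/7)x; the wedge Ps − Pb = 30 gives 124/7 + (1/7)x − (436 - x) = 30, so x' = 392.25.
Then Pb = 436 − 1·392.25 = 43.75 and Ps = 124/7 + (1/7)·392.25 = 73.75.
The subsidy expands output by 392.25 − 366 = 26.25 past the efficient level; on those units the gap between marginal cost and willingness to pay runs from 0 up to 30.
DWL = ½ × 30 × 26.25 = 393.75.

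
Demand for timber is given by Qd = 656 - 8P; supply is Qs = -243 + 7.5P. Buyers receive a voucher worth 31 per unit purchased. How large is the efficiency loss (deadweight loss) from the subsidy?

Pre-subsidy: 656 - 8P = -243 + 7.5P gives P* = 58, Q* = 192.
With the rebate, buyers effectively pay Pb = Ps − 31, where Ps is the price sellers receive.
Demand in terms of Ps becomes Qd = 656 − 8(Ps − 31) = 904 - 8Ps. Setting this equal to supply: 904 - 8Ps = -243 + 7.5Ps, so Ps = 74.
Buyers pay Pb = 74 − 31 = 43; Q' = -243 + 7.5·74 = 312.
The subsidy expands output by 312 − 192 = 120 past the efficient level; on those units the gap between marginal cost and willingness to pay runs from 0 up to 31.
DWL = ½ × 31 × 120 = 1860.

Deadweight loss = 1860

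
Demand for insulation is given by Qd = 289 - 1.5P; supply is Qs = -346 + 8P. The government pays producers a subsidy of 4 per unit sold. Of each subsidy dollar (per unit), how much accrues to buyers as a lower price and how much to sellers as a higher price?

Pre-subsidy: 289 - 1.5P = -346 + 8P gives P* = 1270/19, Q* = 3586/19.
With the subsidy, sellers receive Ps = Pb + 4 for each unit, where Pb is the price buyers pay.
Supply in terms of Pb becomes Qs = -346 + 8(Pb + 4) = -314 + 8Pb. Setting this equal to demand: 289 - 1.5Pb = -314 + 8Pb, so Pb = 1206/19.
Sellers receive Ps = 1206/19 + 4 = 1282/19; Q' = 289 − 1.5·(1206/19) = 3682/19.
Buyers' price falls by P* − Pb = 1270/19 − 1206/19 = 64/19; sellers' price rises by Ps − P* = 1282/19 − 1270/19 = 12/19.

Buyers gain 64/19 per unit; sellers gain 12/19 per unit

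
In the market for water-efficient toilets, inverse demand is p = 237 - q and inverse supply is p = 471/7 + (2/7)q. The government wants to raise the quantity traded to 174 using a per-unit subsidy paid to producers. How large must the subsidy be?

Required subsidy s = 54 per unit

At q = 174, from the demand curve buyers pay pb = 237 − 1·174 = 63; from the supply curve sellers need ps = 471/7 + (2/7)·174 = 117.
The subsidy must fill the gap: s = ps − pb = 117 − 63 = 54.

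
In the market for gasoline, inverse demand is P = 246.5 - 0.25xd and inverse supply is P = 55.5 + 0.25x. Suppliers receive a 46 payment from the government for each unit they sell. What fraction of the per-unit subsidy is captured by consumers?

Consumer share = 0.5

Pre-subsidy: 246.5 - 0.25x = 55.5 + 0.25x gives x* = 382 and P* = 151.
With the subsidy, sellers receive Ps = Pb + 46 for each unit, where Pb is the price buyers pay.
On the curves, Pb = 246.5 - 0.25x and Ps = 55.5 + 0.25x; the wedge Ps − Pb = 46 gives 55.5 + 0.25x − (246.5 - 0.25x) = 46, so x' = 474.
Then Pb = 246.5 − 0.25·474 = 128 and Ps = 55.5 + 0.25·474 = 174.
Buyers' price falls by P* − Pb = 151 − 128 = 23; sellers' price rises by Ps − P* = 174 − 151 = 23.
So consumers capture 23/46 = 0.5 of each unit of subsidy.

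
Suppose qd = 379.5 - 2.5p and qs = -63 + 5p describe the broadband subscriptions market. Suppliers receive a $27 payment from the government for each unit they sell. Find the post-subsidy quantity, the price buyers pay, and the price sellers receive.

q' = 277; buyers pay $41; sellers receive $68

Pre-subsidy: 379.5 - 2.5p = -63 + 5p gives p* = 59, q* = 232.
With the subsidy, sellers receive ps = pb + 27 for each unit, where pb is the price buyers pay.
Supply in terms of pb becomes qs = -63 + 5(pb + 27) = 72 + 5pb. Setting this equal to demand: 379.5 - 2.5pb = 72 + 5pb, so pb = 41.
Sellers receive ps = 41 + 27 = 68; q' = 379.5 − 2.5·41 = 277.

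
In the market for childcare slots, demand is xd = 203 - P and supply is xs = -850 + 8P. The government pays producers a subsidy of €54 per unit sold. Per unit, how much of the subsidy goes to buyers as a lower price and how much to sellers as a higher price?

Pre-subsidy: 203 - P = -850 + 8P gives P* = 117, x* = 86.
With the subsidy, sellers receive Ps = Pb + 54 for each unit, where Pb is the price buyers pay.
Supply in terms of Pb becomes xs = -850 + 8(Pb + 54) = -418 + 8Pb. Setting this equal to demand: 203 - Pb = -418 + 8Pb, so Pb = 69.
Sellers receive Ps = 69 + 54 = 123; x' = 203 − 1·69 = 134.
Buyers' price falls by P* − Pb = 117 − 69 = 48; sellers' price rises by Ps − P* = 123 − 117 = 6.

Buyers gain €48 per unit; sellers gain €6 per unit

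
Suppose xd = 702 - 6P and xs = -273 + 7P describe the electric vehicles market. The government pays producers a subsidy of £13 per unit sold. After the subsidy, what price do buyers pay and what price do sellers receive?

Buyers pay £68; sellers receive £81

Pre-subsidy: 702 - 6P = -273 + 7P gives P* = 75, x* = 252.
With the subsidy, sellers receive Ps = Pb + 13 for each unit, where Pb is the price buyers pay.
Supply in terms of Pb becomes xs = -273 + 7(Pb + 13) = -182 + 7Pb. Setting this equal to demand: 702 - 6Pb = -182 + 7Pb, so Pb = 68.
Sellers receive Ps = 68 + 13 = 81; x' = 702 − 6·68 = 294.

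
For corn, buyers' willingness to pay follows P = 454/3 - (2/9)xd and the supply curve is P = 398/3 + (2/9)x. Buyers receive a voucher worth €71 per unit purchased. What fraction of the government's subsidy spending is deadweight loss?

DWL / government spending = 213/538

Pre-subsidy: 454/3 - (2/9)x = 398/3 + (2/9)x gives x* = 42 and P* = 142.
With the rebate, buyers effectively pay Pb = Ps − 71, where Ps is the price sellers receive.
On the curves, Pb = 454/3 - (2/9)x and Ps = 398/3 + (2/9)x; the wedge Ps − Pb = 71 gives 398/3 + (2/9)x − (454/3 - (2/9)x) = 71, so x' = 201.75.
Then Pb = 454/3 − (2/9)·201.75 = 106.5 and Ps = 398/3 + (2/9)·201.75 = 177.5.
ΔCS = ½(42 + 201.75)(142 − 106.5) = 4326.5625; ΔPS = ½(42 + 201.75)(177.5 − 142) = 4326.5625.
Government spending = 71 × 201.75 = 14324.25.
DWL = ½ × 71 × (201.75 − 42) = 5671.125; fraction = 5671.125 / 14324.25 = 213/538.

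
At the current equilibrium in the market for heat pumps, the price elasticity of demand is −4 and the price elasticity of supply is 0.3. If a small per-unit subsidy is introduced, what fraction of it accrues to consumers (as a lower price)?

For a small subsidy around the equilibrium, the benefit split depends on the relative slopes, which at a point are proportional to the elasticities.
Buyer share = εs/(εs + |εd|) = 0.3/(0.3 + 4) = 3/43; seller share = |εd|/(εs + |εd|) = 40/43.

Consumer share = 3/43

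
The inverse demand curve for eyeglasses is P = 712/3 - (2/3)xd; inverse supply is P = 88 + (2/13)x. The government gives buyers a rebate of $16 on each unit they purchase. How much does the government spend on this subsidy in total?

Government cost = $3224

Pre-subsidy: 712/3 - (2/3)x = 88 + (2/13)x gives x* = 182 and P* = 116.
With the rebate, buyers effectively pay Pb = Ps − 16, where Ps is the price sellers receive.
On the curves, Pb = 712/3 - (2/3)x and Ps = 88 + (2/13)x; the wedge Ps − Pb = 16 gives 88 + (2/13)x − (712/3 - (2/3)x) = 16, so x' = 201.5.
Then Pb = 712/3 − (2/3)·201.5 = 103 and Ps = 88 + (2/13)·201.5 = 119.
Government outlay = subsidy × quantity = 16 × 201.5 = 3224.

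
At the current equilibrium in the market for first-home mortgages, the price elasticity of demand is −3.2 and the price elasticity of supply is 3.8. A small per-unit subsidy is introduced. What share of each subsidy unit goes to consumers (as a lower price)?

For a small subsidy around the equilibrium, the benefit split depends on the relative slopes, which at a point are proportional to the elasticities.
Buyer share = εs/(εs + |εd|) = 3.8/(3.8 + 3.2) = 19/35; seller share = |εd|/(εs + |εd|) = 16/35.

Consumer share = 19/35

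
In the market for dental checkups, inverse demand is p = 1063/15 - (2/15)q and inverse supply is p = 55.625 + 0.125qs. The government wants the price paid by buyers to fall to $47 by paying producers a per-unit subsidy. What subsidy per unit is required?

Required subsidy s = $31 per unit

At a buyer price of 47, quantity demanded is 531.5 − 7.5·47 = 179.
Sellers supply 179 only when they receive ps = 55.625 + 0.125·179 = 78.
s = ps − pb = 78 − 47 = 31.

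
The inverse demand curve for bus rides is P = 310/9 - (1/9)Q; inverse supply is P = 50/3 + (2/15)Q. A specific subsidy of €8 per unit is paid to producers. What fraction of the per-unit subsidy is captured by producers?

Pre-subsidy: 310/9 - (1/9)Q = 50/3 + (2/15)Q gives Q* = 800/11 and P* = 290/11.
With the subsidy, sellers receive Ps = Pb + 8 for each unit, where Pb is the price buyers pay.
On the curves, Pb = 310/9 - (1/9)Q and Ps = 50/3 + (2/15)Q; the wedge Ps − Pb = 8 gives 50/3 + (2/15)Q − (310/9 - (1/9)Q) = 8, so Q' = 1160/11.
Then Pb = 310/9 − (1/9)·(1160/11) = 250/11 and Ps = 50/3 + (2/15)·(1160/11) = 338/11.
Buyers' price falls by P* − Pb = 290/11 − 250/11 = 40/11; sellers' price rises by Ps − P* = 338/11 − 290/11 = 48/11.
So producers capture (48/11)/8 = 6/11 of each unit of subsidy.

Producer share = 6/11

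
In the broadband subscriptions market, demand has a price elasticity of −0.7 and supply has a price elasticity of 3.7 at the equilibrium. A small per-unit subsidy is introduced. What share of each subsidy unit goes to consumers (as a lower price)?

For a small subsidy around the equilibrium, the benefit split depends on the relative slopes, which at a point are proportional to the elasticities.
Buyer share = εs/(εs + |εd|) = 3.7/(3.7 + 0.7) = 37/44; seller share = |εd|/(εs + |εd|) = 7/44.

Consumer share = 37/44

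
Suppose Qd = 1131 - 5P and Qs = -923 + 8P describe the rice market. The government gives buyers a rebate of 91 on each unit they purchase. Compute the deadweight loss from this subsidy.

Pre-subsidy: 1131 - 5P = -923 + 8P gives P* = 158, Q* = 341.
With the rebate, buyers effectively pay Pb = Ps − 91, where Ps is the price sellers receive.
Demand in terms of Ps becomes Qd = 1131 − 5(Ps − 91) = 1586 - 5Ps. Setting this equal to supply: 1586 - 5Ps = -923 + 8Ps, so Ps = 193.
Buyers pay Pb = 193 − 91 = 102; Q' = -923 + 8·193 = 621.
The subsidy expands output by 621 − 341 = 280 past the efficient level; on those units the gap between marginal cost and willingness to pay runs from 0 up to 91.
DWL = ½ × 91 × 280 = 12740.

Deadweight loss = 12740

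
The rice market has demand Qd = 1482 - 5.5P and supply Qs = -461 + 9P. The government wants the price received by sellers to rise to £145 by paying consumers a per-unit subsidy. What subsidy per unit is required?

At a seller price of 145, quantity supplied is -461 + 9·145 = 844.
Buyers absorb 844 only when they pay Pb with 1482 − 5.5·Pb = 844, i.e. Pb = 116.
s = Ps − Pb = 145 − 116 = 29.

Required subsidy s = £29 per unit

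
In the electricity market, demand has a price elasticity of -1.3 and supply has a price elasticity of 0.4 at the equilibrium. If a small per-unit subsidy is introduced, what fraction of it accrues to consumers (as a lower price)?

For a small subsidy around the equilibrium, the benefit split depends on the relative slopes, which at a point are proportional to the elasticities.
Buyer share = εs/(εs + |εd|) = 0.4/(0.4 + 1.3) = 4/17; seller share = |εd|/(εs + |εd|) = 13/17.

Consumer share = 4/17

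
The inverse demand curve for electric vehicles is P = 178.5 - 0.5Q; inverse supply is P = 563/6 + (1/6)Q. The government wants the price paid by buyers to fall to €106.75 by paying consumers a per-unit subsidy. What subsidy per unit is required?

At a buyer price of 106.75, quantity demanded is 357 − 2·106.75 = 143.5.
Sellers supply 143.5 only when they receive Ps = 563/6 + (1/6)·143.5 = 117.75.
s = Ps − Pb = 117.75 − 106.75 = 11.

Required subsidy s = €11 per unit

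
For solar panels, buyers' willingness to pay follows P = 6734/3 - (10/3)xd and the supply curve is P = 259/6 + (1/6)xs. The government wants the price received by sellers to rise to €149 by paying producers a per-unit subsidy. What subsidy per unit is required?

Required subsidy s = €21 per unit

At a seller price of 149, quantity supplied is -259 + 6·149 = 635.
Buyers absorb 635 only when they pay Pb = 6734/3 − (10/3)·635 = 128.
s = Ps − Pb = 149 − 128 = 21.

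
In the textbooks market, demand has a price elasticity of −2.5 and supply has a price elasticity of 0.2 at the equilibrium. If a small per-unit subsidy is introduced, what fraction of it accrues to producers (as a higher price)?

For a small subsidy around the equilibrium, the benefit split depends on the relative slopes, which at a point are proportional to the elasticities.
Buyer share = εs/(εs + |εd|) = 0.2/(0.2 + 2.5) = 2/27; seller share = |εd|/(εs + |εd|) = 25/27.
So producers capture 25/27 of the subsidy.

Producer share = 25/27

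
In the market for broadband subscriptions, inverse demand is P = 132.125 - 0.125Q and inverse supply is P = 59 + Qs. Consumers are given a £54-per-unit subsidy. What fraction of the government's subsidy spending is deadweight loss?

Pre-subsidy: 132.125 - 0.125Q = 59 + Q gives Q* = 65 and P* = 124.
With the rebate, buyers effectively pay Pb = Ps − 54, where Ps is the price sellers receive.
On the curves, Pb = 132.125 - 0.125Q and Ps = 59 + Q; the wedge Ps − Pb = 54 gives 59 + Q − (132.125 - 0.125Q) = 54, so Q' = 113.
Then Pb = 132.125 − 0.125·113 = 118 and Ps = 59 + 1·113 = 172.
ΔCS = ½(65 + 113)(124 − 118) = 534; ΔPS = ½(65 + 113)(172 − 124) = 4272.
Government spending = 54 × 113 = 6102.
DWL = ½ × 54 × (113 − 65) = 1296; fraction = 1296 / 6102 = 24/113.

DWL / government spending = 24/113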